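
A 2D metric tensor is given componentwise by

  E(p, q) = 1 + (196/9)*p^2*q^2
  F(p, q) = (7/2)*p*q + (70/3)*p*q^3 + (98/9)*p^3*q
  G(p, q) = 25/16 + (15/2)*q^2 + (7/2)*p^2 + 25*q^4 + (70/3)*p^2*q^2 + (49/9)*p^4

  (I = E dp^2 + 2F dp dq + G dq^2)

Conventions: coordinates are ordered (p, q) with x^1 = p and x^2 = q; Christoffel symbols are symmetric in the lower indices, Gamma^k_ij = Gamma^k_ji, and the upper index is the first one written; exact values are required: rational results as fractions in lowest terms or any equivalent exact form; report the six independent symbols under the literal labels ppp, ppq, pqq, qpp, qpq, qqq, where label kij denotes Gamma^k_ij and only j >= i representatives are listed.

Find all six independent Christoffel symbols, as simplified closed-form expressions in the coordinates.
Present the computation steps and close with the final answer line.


E = 1 + (196/9)*p^2*q^2; F = (7/2)*p*q + (70/3)*p*q^3 + (98/9)*p^3*q; G = 25/16 + (15/2)*q^2 + (7/2)*p^2 + 25*q^4 + (70/3)*p^2*q^2 + (49/9)*p^4
Gamma^k_ij = (1/2) g^{kl} (d_i g_jl + d_j g_il - d_l g_ij), with g^inv = (1/(EG-F^2)) [[G, -F], [-F, E]]
first partials: E_p = (392/9)*p*q^2, E_q = (392/9)*p^2*q, F_p = (7/2)*q + (70/3)*q^3 + (98/3)*p^2*q, F_q = (7/2)*p + 70*p*q^2 + (98/9)*p^3, G_p = 7*p + (140/3)*p*q^2 + (196/9)*p^3, G_q = 15*q + 100*q^3 + (140/3)*p^2*q
D = EG - F^2 = 25/16 + (15/2)*q^2 + (7/2)*p^2 + 25*q^4 + (406/9)*p^2*q^2 + (49/9)*p^4
expanded: Gamma^p_pp = (G E_p - 2F F_p + F E_q)/(2D), Gamma^p_pq = (G E_q - F G_p)/(2D), Gamma^p_qq = (2G F_q - G G_p - F G_q)/(2D), Gamma^q_pp = (2E F_p - E E_q - F E_p)/(2D), Gamma^q_pq = (E G_p - F E_q)/(2D), Gamma^q_qq = (E G_q - 2F F_q + F G_p)/(2D); substitute and cancel common factors

Answer: Gamma_ppp = 3136*p*q^2/(784*p^4 + 6496*p^2*q^2 + 504*p^2 + 3600*q^4 + 1080*q^2 + 225), Gamma_ppq = 3136*p^2*q/(784*p^4 + 6496*p^2*q^2 + 504*p^2 + 3600*q^4 + 1080*q^2 + 225), Gamma_pqq = 6720*p*q^2/(784*p^4 + 6496*p^2*q^2 + 504*p^2 + 3600*q^4 + 1080*q^2 + 225), Gamma_qpp = (1568*p^2*q + 3360*q^3 + 504*q)/(784*p^4 + 6496*p^2*q^2 + 504*p^2 + 3600*q^4 + 1080*q^2 + 225), Gamma_qpq = (1568*p^3 + 3360*p*q^2 + 504*p)/(784*p^4 + 6496*p^2*q^2 + 504*p^2 + 3600*q^4 + 1080*q^2 + 225), Gamma_qqq = (3360*p^2*q + 7200*q^3 + 1080*q)/(784*p^4 + 6496*p^2*q^2 + 504*p^2 + 3600*q^4 + 1080*q^2 + 225)


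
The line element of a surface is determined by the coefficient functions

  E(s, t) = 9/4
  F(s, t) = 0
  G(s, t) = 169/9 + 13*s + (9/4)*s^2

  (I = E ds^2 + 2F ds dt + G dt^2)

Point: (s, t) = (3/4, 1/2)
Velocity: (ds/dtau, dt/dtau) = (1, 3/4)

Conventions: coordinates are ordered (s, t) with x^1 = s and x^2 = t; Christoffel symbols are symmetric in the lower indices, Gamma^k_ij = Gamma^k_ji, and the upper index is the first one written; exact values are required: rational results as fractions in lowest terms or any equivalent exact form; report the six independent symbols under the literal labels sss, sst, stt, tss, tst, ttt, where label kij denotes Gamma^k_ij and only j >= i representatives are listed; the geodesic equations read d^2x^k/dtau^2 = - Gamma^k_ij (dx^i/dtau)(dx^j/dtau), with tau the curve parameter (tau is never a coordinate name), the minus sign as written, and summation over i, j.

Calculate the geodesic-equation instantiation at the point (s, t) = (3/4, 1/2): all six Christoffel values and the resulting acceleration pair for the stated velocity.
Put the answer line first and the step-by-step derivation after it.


Answer: Gamma_sss = 0, Gamma_sst = 0, Gamma_stt = -131/36, Gamma_tss = 0, Gamma_tst = 36/131, Gamma_ttt = 0; accelerations (d^2s/dtau^2, d^2t/dtau^2) = (131/64, -54/131)

E = 9/4, F = 0, G = 17161/576 at the point
E_s = 0, E_t = 0, F_s = 0, F_t = 0, G_s = 131/8, G_t = 0
EG - F^2 = 17161/256;  g^inv = (256/17161) * [[17161/576, 0], [0, 9/4]]
first-kind symbols [ij,l] = (1/2)(d_i g_jl + d_j g_il - d_l g_ij): [ss,s] = E_s/2 = 0, [ss,t] = F_s - E_t/2 = 0, [st,s] = E_t/2 = 0, [st,t] = G_s/2 = 131/16, [tt,s] = F_t - G_s/2 = -131/16, [tt,t] = G_t/2 = 0
Gamma^s_ij = (G*[ij,s] - F*[ij,t])/(EG - F^2), Gamma^t_ij = (E*[ij,t] - F*[ij,s])/(EG - F^2)
Gamma_sss = 0, Gamma_sst = 0, Gamma_stt = -131/36, Gamma_tss = 0, Gamma_tst = 36/131, Gamma_ttt = 0
d^2s/dtau^2 = -(Gamma_sss*(1)^2 + 2*Gamma_sst*(1)*(3/4) + Gamma_stt*(3/4)^2) = 131/64
d^2t/dtau^2 = -(Gamma_tss*(1)^2 + 2*Gamma_tst*(1)*(3/4) + Gamma_ttt*(3/4)^2) = -54/131


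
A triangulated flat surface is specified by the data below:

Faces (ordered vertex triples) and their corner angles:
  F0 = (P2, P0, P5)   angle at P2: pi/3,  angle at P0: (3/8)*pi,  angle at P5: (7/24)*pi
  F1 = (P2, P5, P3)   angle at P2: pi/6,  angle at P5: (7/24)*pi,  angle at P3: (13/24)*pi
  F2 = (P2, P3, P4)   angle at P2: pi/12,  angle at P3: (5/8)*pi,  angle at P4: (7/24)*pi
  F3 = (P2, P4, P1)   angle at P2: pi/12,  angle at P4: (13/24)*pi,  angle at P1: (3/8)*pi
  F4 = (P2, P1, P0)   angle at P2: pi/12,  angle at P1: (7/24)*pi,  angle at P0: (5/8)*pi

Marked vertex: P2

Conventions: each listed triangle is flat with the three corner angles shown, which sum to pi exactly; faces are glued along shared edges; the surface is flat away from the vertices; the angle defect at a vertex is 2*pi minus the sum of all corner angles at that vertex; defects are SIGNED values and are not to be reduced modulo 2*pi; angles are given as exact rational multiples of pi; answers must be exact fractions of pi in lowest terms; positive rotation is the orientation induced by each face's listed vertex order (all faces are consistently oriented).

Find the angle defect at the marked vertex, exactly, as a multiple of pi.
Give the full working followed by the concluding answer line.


Sum of corner angles at P2: (3/4)*pi
defect = 2*pi - (3/4)*pi

Answer: defect(P2) = (5/4)*pi


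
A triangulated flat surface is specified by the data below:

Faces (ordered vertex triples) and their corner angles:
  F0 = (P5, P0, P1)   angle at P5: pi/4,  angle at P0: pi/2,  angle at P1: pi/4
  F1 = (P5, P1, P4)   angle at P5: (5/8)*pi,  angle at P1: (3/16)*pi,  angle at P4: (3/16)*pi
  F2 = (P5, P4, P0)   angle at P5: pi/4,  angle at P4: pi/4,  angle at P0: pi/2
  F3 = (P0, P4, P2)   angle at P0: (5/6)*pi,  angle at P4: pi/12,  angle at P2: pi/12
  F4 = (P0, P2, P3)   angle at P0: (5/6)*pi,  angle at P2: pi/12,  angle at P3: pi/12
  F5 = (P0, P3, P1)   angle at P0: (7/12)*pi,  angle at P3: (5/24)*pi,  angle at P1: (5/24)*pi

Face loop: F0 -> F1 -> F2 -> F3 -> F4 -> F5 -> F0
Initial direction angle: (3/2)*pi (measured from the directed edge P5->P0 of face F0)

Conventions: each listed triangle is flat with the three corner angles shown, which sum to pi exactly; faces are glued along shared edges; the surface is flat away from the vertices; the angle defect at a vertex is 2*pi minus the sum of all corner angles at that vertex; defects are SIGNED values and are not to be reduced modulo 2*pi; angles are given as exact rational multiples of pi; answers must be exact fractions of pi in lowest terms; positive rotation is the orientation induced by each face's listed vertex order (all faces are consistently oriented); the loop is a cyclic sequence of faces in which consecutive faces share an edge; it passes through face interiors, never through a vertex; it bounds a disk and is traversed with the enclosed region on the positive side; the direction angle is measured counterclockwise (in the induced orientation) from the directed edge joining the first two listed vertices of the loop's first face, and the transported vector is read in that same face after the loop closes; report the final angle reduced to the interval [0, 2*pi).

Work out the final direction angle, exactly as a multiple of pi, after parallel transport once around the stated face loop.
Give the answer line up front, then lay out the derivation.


Answer: final direction angle = (9/8)*pi

enclosed vertex P0: corner angles sum to (13/4)*pi, defect = 2*pi - (13/4)*pi = (-5/4)*pi
enclosed vertex P5: corner angles sum to (9/8)*pi, defect = 2*pi - (9/8)*pi = (7/8)*pi
the final direction is the initial angle plus the enclosed defects, taken mod 2*pi in the induced orientation
final angle = (3/2)*pi - (3/8)*pi = (9/8)*pi (mod 2*pi)


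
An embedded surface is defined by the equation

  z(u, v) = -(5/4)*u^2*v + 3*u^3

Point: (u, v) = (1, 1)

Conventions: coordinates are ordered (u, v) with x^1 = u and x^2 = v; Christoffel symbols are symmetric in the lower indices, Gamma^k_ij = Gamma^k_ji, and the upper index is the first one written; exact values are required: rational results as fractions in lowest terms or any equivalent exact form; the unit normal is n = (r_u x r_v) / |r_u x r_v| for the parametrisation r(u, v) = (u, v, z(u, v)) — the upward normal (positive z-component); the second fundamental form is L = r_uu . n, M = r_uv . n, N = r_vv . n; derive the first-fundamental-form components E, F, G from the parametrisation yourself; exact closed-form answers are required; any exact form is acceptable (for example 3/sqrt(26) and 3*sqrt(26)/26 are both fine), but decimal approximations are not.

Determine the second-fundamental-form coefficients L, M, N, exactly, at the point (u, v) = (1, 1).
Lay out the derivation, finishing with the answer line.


z_u = 13/2, z_v = -5/4, z_uu = 31/2, z_uv = -5/2, z_vv = 0
E = 173/4, F = -65/8, G = 41/16; answer radicand W^2 = 717/16
unnormalised second-form numerators: l = 31/2, m = -5/2, n = 0; L = l/sqrt(717/16), and similarly M = m/sqrt(W^2), N = n/sqrt(W^2)

Answer: L = 62*sqrt(717)/717, M = -10*sqrt(717)/717, N = 0


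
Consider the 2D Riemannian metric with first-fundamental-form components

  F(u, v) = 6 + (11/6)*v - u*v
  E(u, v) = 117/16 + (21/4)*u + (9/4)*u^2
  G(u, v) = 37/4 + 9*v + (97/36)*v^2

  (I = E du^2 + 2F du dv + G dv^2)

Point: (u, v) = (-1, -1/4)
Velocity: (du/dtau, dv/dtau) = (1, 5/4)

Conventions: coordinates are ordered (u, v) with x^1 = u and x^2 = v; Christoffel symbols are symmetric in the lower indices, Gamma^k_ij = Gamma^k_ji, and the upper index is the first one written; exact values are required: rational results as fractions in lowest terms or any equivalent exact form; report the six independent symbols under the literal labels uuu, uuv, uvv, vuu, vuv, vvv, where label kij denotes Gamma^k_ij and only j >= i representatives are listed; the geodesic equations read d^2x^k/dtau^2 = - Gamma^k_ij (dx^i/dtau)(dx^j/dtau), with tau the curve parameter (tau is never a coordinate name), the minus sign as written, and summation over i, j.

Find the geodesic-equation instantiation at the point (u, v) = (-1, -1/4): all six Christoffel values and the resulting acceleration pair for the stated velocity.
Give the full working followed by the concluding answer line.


E = 69/16, F = 127/24, G = 4129/576 at the point
E_u = 3/4, E_v = 0, F_u = 1/4, F_v = 17/6, G_u = 0, G_v = 551/72
EG - F^2 = 26837/9216;  g^inv = (9216/26837) * [[4129/576, -127/24], [-127/24, 69/16]]
first-kind symbols [ij,l] = (1/2)(d_i g_jl + d_j g_il - d_l g_ij): [uu,u] = E_u/2 = 3/8, [uu,v] = F_u - E_v/2 = 1/4, [uv,u] = E_v/2 = 0, [uv,v] = G_u/2 = 0, [vv,u] = F_v - G_u/2 = 17/6, [vv,v] = G_v/2 = 551/144
Gamma^u_ij = (G*[ij,u] - F*[ij,v])/(EG - F^2), Gamma^v_ij = (E*[ij,v] - F*[ij,u])/(EG - F^2)
Gamma_uuu = 12582/26837, Gamma_uuv = 0, Gamma_uvv = 576/26837, Gamma_vuu = -8352/26837, Gamma_vuv = 0, Gamma_vvv = 13900/26837
d^2u/dtau^2 = -(Gamma_uuu*(1)^2 + 2*Gamma_uuv*(1)*(5/4) + Gamma_uvv*(5/4)^2) = -13482/26837
d^2v/dtau^2 = -(Gamma_vuu*(1)^2 + 2*Gamma_vuv*(1)*(5/4) + Gamma_vvv*(5/4)^2) = -53467/107348

Answer: Gamma_uuu = 12582/26837, Gamma_uuv = 0, Gamma_uvv = 576/26837, Gamma_vuu = -8352/26837, Gamma_vuv = 0, Gamma_vvv = 13900/26837; accelerations (d^2u/dtau^2, d^2v/dtau^2) = (-13482/26837, -53467/107348)


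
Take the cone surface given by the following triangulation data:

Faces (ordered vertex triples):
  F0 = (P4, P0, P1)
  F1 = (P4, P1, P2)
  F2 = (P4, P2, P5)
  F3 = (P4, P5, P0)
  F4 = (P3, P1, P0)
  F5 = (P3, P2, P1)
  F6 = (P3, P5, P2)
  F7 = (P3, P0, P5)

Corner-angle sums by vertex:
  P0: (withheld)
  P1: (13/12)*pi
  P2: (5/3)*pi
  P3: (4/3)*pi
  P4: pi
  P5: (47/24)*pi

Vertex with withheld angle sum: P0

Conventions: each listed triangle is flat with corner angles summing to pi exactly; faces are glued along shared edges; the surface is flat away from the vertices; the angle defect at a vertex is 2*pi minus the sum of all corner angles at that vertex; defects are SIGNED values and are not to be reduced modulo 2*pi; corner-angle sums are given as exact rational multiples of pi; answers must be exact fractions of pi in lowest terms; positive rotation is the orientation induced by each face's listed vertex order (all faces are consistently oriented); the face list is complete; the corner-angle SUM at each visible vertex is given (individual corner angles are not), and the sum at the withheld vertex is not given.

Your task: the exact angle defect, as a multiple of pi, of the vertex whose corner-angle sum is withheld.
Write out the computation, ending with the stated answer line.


V = 6, E = 12, F = 8; chi = V - E + F = 2
Gauss-Bonnet: total defect = 2*pi*chi = 4*pi; visible defects sum to (71/24)*pi

Answer: defect(P0) = (25/24)*pi


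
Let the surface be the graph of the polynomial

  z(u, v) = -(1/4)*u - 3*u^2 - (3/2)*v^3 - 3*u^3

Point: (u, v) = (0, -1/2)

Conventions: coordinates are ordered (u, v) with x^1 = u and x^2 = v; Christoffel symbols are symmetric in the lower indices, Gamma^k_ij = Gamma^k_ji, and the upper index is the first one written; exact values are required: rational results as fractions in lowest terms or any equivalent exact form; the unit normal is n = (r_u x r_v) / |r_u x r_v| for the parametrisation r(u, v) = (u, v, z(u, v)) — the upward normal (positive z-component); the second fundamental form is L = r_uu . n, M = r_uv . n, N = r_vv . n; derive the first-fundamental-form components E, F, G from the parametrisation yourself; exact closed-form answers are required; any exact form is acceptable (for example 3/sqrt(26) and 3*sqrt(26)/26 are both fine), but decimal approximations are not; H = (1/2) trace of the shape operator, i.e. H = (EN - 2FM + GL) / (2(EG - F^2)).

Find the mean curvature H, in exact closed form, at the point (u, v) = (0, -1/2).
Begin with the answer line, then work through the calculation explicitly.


Answer: H = -2256*sqrt(149)/22201

z_u = -1/4, z_v = -9/8, z_uu = -6, z_uv = 0, z_vv = 9/2
E = 17/16, F = 9/32, G = 145/64; answer radicand W^2 = 149/64
unnormalised second-form numerators: l = -6, m = 0, n = 9/2; L = l/sqrt(149/64), and similarly M = m/sqrt(W^2), N = n/sqrt(W^2)
H = (E*n - 2*F*m + G*l) / (2*(EG - F^2)*sqrt(W^2)); E*n - 2*F*m + G*l = -141/16, EG - F^2 = 149/64, so H = (-282/149)/sqrt(149/64)


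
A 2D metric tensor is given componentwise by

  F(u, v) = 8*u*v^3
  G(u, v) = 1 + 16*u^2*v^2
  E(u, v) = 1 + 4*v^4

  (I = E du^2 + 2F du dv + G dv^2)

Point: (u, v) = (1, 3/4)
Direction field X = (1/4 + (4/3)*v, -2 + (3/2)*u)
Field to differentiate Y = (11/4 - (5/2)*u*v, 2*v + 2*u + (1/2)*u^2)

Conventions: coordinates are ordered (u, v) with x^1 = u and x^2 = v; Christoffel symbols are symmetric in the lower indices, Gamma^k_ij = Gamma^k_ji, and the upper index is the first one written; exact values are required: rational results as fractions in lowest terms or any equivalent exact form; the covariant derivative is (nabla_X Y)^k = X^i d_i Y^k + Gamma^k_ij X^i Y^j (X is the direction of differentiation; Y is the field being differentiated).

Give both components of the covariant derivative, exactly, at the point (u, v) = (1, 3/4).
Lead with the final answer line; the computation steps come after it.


Answer: (nabla_X Y)^u = -1733/3296, (nabla_X Y)^v = 1757/412

E = 145/64, F = 27/8, G = 10 at the point
E_u = 0, E_v = 27/4, F_u = 27/8, F_v = 27/2, G_u = 18, G_v = 24
EG - F^2 = 721/64;  g^inv = (64/721) * [[10, -27/8], [-27/8, 145/64]]
first-kind symbols [ij,l] = (1/2)(d_i g_jl + d_j g_il - d_l g_ij): [uu,u] = E_u/2 = 0, [uu,v] = F_u - E_v/2 = 0, [uv,u] = E_v/2 = 27/8, [uv,v] = G_u/2 = 9, [vv,u] = F_v - G_u/2 = 9/2, [vv,v] = G_v/2 = 12
Gamma^u_ij = (G*[ij,u] - F*[ij,v])/(EG - F^2), Gamma^v_ij = (E*[ij,v] - F*[ij,u])/(EG - F^2)
Gamma_uuu = 0, Gamma_uuv = 216/721, Gamma_uvv = 288/721, Gamma_vuu = 0, Gamma_vuv = 576/721, Gamma_vvv = 768/721
X = (5/4, -1/2), Y = (7/8, 4) at the point


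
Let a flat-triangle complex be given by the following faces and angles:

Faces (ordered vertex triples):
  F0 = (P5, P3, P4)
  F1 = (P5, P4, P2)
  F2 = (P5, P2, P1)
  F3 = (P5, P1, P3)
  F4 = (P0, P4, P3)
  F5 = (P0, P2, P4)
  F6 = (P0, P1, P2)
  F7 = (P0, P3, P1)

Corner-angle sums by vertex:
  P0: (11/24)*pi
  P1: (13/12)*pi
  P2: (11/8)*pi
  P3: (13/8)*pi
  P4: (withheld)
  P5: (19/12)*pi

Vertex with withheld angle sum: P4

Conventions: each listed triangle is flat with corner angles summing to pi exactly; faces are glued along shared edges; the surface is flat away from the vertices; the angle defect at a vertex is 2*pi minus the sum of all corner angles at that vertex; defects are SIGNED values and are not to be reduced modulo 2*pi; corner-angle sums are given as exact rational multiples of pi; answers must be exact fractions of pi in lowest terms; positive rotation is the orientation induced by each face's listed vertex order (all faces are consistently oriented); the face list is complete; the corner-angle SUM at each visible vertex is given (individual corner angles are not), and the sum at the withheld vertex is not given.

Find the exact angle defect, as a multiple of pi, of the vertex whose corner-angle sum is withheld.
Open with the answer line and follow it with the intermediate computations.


Answer: defect(P4) = pi/8

V = 6, E = 12, F = 8; chi = V - E + F = 2
Gauss-Bonnet: total defect = 2*pi*chi = 4*pi; visible defects sum to (31/8)*pi


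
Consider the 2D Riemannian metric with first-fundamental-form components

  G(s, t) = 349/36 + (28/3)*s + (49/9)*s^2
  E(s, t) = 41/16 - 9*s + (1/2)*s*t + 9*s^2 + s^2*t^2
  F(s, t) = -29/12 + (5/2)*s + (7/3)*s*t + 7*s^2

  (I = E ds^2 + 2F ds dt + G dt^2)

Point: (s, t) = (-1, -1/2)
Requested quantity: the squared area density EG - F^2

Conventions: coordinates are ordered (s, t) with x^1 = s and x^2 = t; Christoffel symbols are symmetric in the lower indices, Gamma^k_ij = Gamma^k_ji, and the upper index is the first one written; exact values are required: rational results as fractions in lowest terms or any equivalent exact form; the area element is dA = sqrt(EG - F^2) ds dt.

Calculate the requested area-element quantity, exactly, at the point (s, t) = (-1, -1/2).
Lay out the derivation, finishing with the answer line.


E = 337/16, F = 13/4, G = 209/36; EG - F^2 = 64349/576

Answer: EG - F^2 = 64349/576


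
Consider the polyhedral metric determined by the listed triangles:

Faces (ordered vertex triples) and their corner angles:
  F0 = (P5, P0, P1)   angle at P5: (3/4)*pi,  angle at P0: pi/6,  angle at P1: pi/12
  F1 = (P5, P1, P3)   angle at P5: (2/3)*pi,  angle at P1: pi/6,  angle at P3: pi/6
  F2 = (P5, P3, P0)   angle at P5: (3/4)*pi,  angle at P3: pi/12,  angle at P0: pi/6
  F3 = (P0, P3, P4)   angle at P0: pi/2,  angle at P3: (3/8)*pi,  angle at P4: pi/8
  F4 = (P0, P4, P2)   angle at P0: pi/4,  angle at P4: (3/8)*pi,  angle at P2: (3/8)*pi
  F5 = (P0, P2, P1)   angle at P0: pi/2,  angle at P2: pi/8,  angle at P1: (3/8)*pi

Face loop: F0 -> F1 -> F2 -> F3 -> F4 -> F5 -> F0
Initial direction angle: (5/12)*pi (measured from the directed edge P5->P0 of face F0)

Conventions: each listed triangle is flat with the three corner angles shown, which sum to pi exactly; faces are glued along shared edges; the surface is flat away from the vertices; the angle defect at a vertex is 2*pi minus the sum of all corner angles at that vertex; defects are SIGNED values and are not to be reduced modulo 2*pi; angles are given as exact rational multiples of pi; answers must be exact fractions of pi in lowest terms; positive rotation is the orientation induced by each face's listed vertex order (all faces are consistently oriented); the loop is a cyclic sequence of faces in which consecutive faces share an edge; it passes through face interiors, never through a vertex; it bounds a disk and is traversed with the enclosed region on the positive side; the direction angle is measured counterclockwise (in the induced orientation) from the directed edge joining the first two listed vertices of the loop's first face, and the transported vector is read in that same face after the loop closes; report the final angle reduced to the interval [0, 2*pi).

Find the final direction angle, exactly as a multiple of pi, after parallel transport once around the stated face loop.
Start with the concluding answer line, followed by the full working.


Answer: final direction angle = (2/3)*pi

enclosed vertex P0: corner angles sum to (19/12)*pi, defect = 2*pi - (19/12)*pi = (5/12)*pi
enclosed vertex P5: corner angles sum to (13/6)*pi, defect = 2*pi - (13/6)*pi = -pi/6
the final direction is the initial angle plus the enclosed defects, taken mod 2*pi in the induced orientation
final angle = (5/12)*pi + pi/4 = (2/3)*pi (mod 2*pi)


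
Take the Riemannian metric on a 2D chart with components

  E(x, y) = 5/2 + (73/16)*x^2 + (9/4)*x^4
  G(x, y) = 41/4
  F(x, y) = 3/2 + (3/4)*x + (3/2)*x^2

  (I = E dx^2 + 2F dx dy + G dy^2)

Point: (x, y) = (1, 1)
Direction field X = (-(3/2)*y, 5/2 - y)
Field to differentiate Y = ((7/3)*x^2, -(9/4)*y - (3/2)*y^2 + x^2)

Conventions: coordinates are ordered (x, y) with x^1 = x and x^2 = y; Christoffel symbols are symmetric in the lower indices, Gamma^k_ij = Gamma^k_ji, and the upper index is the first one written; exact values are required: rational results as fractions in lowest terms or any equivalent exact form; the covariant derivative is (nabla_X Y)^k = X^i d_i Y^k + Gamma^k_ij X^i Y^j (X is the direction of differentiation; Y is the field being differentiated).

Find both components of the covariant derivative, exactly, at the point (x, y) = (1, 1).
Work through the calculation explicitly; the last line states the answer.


E = 149/16, F = 15/4, G = 41/4 at the point
E_x = 145/8, E_y = 0, F_x = 15/4, F_y = 0, G_x = 0, G_y = 0
EG - F^2 = 5209/64;  g^inv = (64/5209) * [[41/4, -15/4], [-15/4, 149/16]]
first-kind symbols [ij,l] = (1/2)(d_i g_jl + d_j g_il - d_l g_ij): [xx,x] = E_x/2 = 145/16, [xx,y] = F_x - E_y/2 = 15/4, [xy,x] = E_y/2 = 0, [xy,y] = G_x/2 = 0, [yy,x] = F_y - G_x/2 = 0, [yy,y] = G_y/2 = 0
Gamma^x_ij = (G*[ij,x] - F*[ij,y])/(EG - F^2), Gamma^y_ij = (E*[ij,y] - F*[ij,x])/(EG - F^2)
Gamma_xxx = 5045/5209, Gamma_xxy = 0, Gamma_xyy = 0, Gamma_yxx = 60/5209, Gamma_yxy = 0, Gamma_yyy = 0
X = (-3/2, 3/2), Y = (7/3, -11/4) at the point

Answer: (nabla_X Y)^x = -108241/10418, (nabla_X Y)^y = -454863/41672


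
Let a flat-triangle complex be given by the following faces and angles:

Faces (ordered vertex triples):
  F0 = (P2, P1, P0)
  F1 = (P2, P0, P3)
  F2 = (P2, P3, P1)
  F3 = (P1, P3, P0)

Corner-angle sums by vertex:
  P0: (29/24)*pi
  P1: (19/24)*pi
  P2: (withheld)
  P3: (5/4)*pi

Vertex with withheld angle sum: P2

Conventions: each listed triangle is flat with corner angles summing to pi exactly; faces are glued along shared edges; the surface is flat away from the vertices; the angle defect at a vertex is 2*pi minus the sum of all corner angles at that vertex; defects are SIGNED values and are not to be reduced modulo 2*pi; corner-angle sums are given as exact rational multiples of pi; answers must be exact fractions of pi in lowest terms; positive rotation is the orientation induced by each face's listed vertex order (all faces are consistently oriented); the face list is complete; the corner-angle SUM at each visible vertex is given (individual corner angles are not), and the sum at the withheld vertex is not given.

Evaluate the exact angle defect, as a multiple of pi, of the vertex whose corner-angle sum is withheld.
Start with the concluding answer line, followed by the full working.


Answer: defect(P2) = (5/4)*pi

V = 4, E = 6, F = 4; chi = V - E + F = 2
Gauss-Bonnet: total defect = 2*pi*chi = 4*pi; visible defects sum to (11/4)*pi


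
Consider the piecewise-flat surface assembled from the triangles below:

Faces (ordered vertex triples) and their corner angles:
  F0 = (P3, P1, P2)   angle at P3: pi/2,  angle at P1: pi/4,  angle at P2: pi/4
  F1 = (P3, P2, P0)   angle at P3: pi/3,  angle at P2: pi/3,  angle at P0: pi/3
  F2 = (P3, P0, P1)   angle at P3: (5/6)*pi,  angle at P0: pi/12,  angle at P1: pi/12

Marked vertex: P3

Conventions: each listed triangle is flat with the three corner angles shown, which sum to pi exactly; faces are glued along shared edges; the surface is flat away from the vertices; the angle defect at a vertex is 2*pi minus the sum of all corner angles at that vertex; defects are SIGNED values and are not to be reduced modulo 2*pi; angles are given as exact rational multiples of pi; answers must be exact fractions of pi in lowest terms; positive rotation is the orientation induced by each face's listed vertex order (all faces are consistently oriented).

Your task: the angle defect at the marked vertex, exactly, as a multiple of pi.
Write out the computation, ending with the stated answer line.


Sum of corner angles at P3: (5/3)*pi
defect = 2*pi - (5/3)*pi

Answer: defect(P3) = pi/3


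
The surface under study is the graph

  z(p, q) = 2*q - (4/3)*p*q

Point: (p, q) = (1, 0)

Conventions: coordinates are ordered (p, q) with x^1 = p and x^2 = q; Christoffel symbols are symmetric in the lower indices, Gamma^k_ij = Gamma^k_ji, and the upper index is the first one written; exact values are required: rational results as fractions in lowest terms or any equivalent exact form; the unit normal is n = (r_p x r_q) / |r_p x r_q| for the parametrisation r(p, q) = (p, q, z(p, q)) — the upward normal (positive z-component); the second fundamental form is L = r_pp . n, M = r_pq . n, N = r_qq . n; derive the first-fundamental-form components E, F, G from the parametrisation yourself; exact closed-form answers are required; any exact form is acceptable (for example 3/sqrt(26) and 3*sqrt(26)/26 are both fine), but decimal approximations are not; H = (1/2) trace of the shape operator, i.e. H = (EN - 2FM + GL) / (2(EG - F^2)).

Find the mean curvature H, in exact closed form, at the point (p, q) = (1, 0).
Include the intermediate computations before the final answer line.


z_p = 0, z_q = 2/3, z_pp = 0, z_pq = -4/3, z_qq = 0
E = 1, F = 0, G = 13/9; answer radicand W^2 = 13/9
unnormalised second-form numerators: l = 0, m = -4/3, n = 0; L = l/sqrt(13/9), and similarly M = m/sqrt(W^2), N = n/sqrt(W^2)
H = (E*n - 2*F*m + G*l) / (2*(EG - F^2)*sqrt(W^2)); E*n - 2*F*m + G*l = 0, EG - F^2 = 13/9, so H = (0)/sqrt(13/9)

Answer: H = 0


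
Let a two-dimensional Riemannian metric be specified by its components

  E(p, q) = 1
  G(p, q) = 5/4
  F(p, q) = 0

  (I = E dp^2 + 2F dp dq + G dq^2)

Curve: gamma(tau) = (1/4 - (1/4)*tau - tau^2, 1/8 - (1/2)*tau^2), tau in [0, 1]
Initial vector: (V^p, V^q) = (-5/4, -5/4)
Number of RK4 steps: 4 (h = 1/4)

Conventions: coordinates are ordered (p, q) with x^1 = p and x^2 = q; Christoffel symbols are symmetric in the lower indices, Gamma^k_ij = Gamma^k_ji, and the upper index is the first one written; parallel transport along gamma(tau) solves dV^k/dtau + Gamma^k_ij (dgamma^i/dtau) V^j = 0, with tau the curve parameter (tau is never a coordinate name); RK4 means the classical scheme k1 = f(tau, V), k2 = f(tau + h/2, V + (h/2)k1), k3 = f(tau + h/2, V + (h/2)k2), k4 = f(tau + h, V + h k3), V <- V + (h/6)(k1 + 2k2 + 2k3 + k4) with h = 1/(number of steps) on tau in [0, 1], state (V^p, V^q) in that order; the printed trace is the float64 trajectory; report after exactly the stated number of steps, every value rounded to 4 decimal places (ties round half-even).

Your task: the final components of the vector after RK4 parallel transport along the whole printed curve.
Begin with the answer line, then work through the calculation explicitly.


Answer: V^p = -1.2500, V^q = -1.2500

gamma'(tau) = (-1/4 - 2*tau, -tau); f(tau, V)^k = -Gamma^k_ij(gamma(tau)) gamma'^i(tau) V^j; h = 1/4; intermediate values shown to 6 dp
curve data and Christoffel symbols at the stage parameters:
  tau = 0.000000: gamma = (0.250000, 0.125000), gamma' = (-0.250000, 0.000000); Gamma_ppp = 0.000000, Gamma_ppq = 0.000000, Gamma_pqq = 0.000000, Gamma_qpp = 0.000000, Gamma_qpq = 0.000000, Gamma_qqq = 0.000000
  tau = 0.125000: gamma = (0.203125, 0.117188), gamma' = (-0.500000, -0.125000); Gamma_ppp = 0.000000, Gamma_ppq = 0.000000, Gamma_pqq = 0.000000, Gamma_qpp = 0.000000, Gamma_qpq = 0.000000, Gamma_qqq = 0.000000
  tau = 0.250000: gamma = (0.125000, 0.093750), gamma' = (-0.750000, -0.250000); Gamma_ppp = 0.000000, Gamma_ppq = 0.000000, Gamma_pqq = 0.000000, Gamma_qpp = 0.000000, Gamma_qpq = 0.000000, Gamma_qqq = 0.000000
  tau = 0.375000: gamma = (0.015625, 0.054688), gamma' = (-1.000000, -0.375000); Gamma_ppp = 0.000000, Gamma_ppq = 0.000000, Gamma_pqq = 0.000000, Gamma_qpp = 0.000000, Gamma_qpq = 0.000000, Gamma_qqq = 0.000000
  tau = 0.500000: gamma = (-0.125000, 0.000000), gamma' = (-1.250000, -0.500000); Gamma_ppp = 0.000000, Gamma_ppq = 0.000000, Gamma_pqq = 0.000000, Gamma_qpp = 0.000000, Gamma_qpq = 0.000000, Gamma_qqq = 0.000000
  tau = 0.625000: gamma = (-0.296875, -0.070312), gamma' = (-1.500000, -0.625000); Gamma_ppp = 0.000000, Gamma_ppq = 0.000000, Gamma_pqq = 0.000000, Gamma_qpp = 0.000000, Gamma_qpq = 0.000000, Gamma_qqq = 0.000000
  tau = 0.750000: gamma = (-0.500000, -0.156250), gamma' = (-1.750000, -0.750000); Gamma_ppp = 0.000000, Gamma_ppq = 0.000000, Gamma_pqq = 0.000000, Gamma_qpp = 0.000000, Gamma_qpq = 0.000000, Gamma_qqq = 0.000000
  tau = 0.875000: gamma = (-0.734375, -0.257812), gamma' = (-2.000000, -0.875000); Gamma_ppp = 0.000000, Gamma_ppq = 0.000000, Gamma_pqq = 0.000000, Gamma_qpp = 0.000000, Gamma_qpq = 0.000000, Gamma_qqq = 0.000000
  tau = 1.000000: gamma = (-1.000000, -0.375000), gamma' = (-2.250000, -1.000000); Gamma_ppp = 0.000000, Gamma_ppq = 0.000000, Gamma_pqq = 0.000000, Gamma_qpp = 0.000000, Gamma_qpq = 0.000000, Gamma_qqq = 0.000000
step 0: V^p = -1.2500, V^q = -1.2500
step 1: k1 = (0.000000, 0.000000), k2 = (0.000000, 0.000000), k3 = (0.000000, 0.000000), k4 = (0.000000, 0.000000); V <- V + (h/6)(k1 + 2k2 + 2k3 + k4): V^p = -1.2500, V^q = -1.2500
step 2: k1 = (0.000000, 0.000000), k2 = (0.000000, 0.000000), k3 = (0.000000, 0.000000), k4 = (0.000000, 0.000000); V <- V + (h/6)(k1 + 2k2 + 2k3 + k4): V^p = -1.2500, V^q = -1.2500
step 3: k1 = (0.000000, 0.000000), k2 = (0.000000, 0.000000), k3 = (0.000000, 0.000000), k4 = (0.000000, 0.000000); V <- V + (h/6)(k1 + 2k2 + 2k3 + k4): V^p = -1.2500, V^q = -1.2500
step 4: k1 = (0.000000, 0.000000), k2 = (0.000000, 0.000000), k3 = (0.000000, 0.000000), k4 = (0.000000, 0.000000); V <- V + (h/6)(k1 + 2k2 + 2k3 + k4): V^p = -1.2500, V^q = -1.2500


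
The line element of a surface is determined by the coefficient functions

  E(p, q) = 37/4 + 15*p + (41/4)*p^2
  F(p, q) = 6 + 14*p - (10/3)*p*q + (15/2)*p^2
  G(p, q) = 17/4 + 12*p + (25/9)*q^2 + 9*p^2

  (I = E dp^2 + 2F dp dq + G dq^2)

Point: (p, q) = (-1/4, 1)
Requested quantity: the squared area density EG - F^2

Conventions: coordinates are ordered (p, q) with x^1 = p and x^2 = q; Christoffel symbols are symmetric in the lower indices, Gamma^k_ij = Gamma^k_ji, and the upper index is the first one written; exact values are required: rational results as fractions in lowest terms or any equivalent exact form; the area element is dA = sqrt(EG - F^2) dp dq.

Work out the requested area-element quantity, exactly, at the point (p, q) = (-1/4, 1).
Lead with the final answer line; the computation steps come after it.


Answer: EG - F^2 = 31637/2304

E = 393/64, F = 365/96, G = 661/144; EG - F^2 = 31637/2304


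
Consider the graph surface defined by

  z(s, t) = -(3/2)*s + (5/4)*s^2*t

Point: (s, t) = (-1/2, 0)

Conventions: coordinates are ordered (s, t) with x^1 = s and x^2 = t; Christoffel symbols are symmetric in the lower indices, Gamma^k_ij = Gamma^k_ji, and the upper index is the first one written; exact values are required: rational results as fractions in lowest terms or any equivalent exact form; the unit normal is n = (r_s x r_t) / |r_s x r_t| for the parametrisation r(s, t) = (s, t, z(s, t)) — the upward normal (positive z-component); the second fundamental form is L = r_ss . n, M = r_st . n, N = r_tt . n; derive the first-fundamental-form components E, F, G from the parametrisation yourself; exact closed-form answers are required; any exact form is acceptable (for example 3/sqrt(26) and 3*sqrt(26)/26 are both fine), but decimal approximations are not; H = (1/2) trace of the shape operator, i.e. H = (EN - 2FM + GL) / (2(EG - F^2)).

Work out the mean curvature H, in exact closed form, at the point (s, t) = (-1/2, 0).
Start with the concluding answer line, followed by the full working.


Answer: H = -2400*sqrt(857)/734449

z_s = -3/2, z_t = 5/16, z_ss = 0, z_st = -5/4, z_tt = 0
E = 13/4, F = -15/32, G = 281/256; answer radicand W^2 = 857/256
unnormalised second-form numerators: l = 0, m = -5/4, n = 0; L = l/sqrt(857/256), and similarly M = m/sqrt(W^2), N = n/sqrt(W^2)
H = (E*n - 2*F*m + G*l) / (2*(EG - F^2)*sqrt(W^2)); E*n - 2*F*m + G*l = -75/64, EG - F^2 = 857/256, so H = (-150/857)/sqrt(857/256)


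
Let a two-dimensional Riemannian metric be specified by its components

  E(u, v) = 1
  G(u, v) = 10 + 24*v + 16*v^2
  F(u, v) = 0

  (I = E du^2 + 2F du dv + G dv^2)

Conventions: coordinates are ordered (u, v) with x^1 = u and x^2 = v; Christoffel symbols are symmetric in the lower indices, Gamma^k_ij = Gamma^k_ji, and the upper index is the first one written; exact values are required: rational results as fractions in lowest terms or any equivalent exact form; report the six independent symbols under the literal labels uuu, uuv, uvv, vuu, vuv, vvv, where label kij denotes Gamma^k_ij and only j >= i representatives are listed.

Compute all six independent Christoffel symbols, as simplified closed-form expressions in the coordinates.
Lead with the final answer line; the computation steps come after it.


Answer: Gamma_uuu = 0, Gamma_uuv = 0, Gamma_uvv = 0, Gamma_vuu = 0, Gamma_vuv = 0, Gamma_vvv = (8*v + 6)/(8*v^2 + 12*v + 5)

E = 1; F = 0; G = 10 + 24*v + 16*v^2
Gamma^k_ij = (1/2) g^{kl} (d_i g_jl + d_j g_il - d_l g_ij), with g^inv = (1/(EG-F^2)) [[G, -F], [-F, E]]
first partials: E_u = 0, E_v = 0, F_u = 0, F_v = 0, G_u = 0, G_v = 24 + 32*v
D = EG - F^2 = 10 + 24*v + 16*v^2
expanded: Gamma^u_uu = (G E_u - 2F F_u + F E_v)/(2D), Gamma^u_uv = (G E_v - F G_u)/(2D), Gamma^u_vv = (2G F_v - G G_u - F G_v)/(2D), Gamma^v_uu = (2E F_u - E E_v - F E_u)/(2D), Gamma^v_uv = (E G_u - F E_v)/(2D), Gamma^v_vv = (E G_v - 2F F_v + F G_u)/(2D); substitute and cancel common factors


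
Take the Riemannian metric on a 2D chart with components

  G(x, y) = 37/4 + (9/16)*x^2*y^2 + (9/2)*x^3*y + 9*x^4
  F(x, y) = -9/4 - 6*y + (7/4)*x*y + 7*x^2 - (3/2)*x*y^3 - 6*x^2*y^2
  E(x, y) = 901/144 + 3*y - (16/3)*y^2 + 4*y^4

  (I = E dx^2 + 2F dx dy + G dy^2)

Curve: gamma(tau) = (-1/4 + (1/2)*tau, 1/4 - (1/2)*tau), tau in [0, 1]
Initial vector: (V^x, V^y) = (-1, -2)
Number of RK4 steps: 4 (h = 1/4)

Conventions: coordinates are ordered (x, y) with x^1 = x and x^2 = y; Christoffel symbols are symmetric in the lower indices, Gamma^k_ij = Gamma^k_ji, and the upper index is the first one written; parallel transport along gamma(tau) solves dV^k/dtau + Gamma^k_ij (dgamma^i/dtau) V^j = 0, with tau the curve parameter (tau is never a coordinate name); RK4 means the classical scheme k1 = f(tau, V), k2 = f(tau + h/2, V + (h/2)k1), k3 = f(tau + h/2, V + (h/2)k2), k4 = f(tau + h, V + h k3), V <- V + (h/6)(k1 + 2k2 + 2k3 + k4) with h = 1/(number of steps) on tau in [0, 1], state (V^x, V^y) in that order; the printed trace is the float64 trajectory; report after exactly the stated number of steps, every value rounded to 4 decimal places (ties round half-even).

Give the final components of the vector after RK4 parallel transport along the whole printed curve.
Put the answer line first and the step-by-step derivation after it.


Answer: V^x = 0.2012, V^y = -1.7835

gamma'(tau) = (1/2, -1/2); f(tau, V)^k = -Gamma^k_ij(gamma(tau)) gamma'^i(tau) V^j; h = 1/4; intermediate values shown to 6 dp
curve data and Christoffel symbols at the stage parameters:
  tau = 0.000000: gamma = (-0.250000, 0.250000), gamma' = (0.500000, -0.500000); Gamma_xxx = -0.218666, Gamma_xxy = 0.041231, Gamma_xyy = -1.178612, Gamma_yxx = -0.425274, Gamma_yxy = -0.004613, Gamma_yyy = -0.440156
  tau = 0.125000: gamma = (-0.187500, 0.187500), gamma' = (0.500000, -0.500000); Gamma_xxx = -0.173495, Gamma_xxy = 0.095032, Gamma_xyy = -1.139184, Gamma_yxx = -0.360284, Gamma_yxy = 0.024400, Gamma_yyy = -0.394538
  tau = 0.250000: gamma = (-0.125000, 0.125000), gamma' = (0.500000, -0.500000); Gamma_xxx = -0.132284, Gamma_xxy = 0.149538, Gamma_xyy = -1.103551, Gamma_yxx = -0.296809, Gamma_yxy = 0.044690, Gamma_yyy = -0.348563
  tau = 0.375000: gamma = (-0.062500, 0.062500), gamma' = (0.500000, -0.500000); Gamma_xxx = -0.095585, Gamma_xxy = 0.205228, Gamma_xyy = -1.073482, Gamma_yxx = -0.235743, Gamma_yxy = 0.057475, Gamma_yyy = -0.302307
  tau = 0.500000: gamma = (0.000000, 0.000000), gamma' = (0.500000, -0.500000); Gamma_xxx = -0.063903, Gamma_xxy = 0.262713, Gamma_xyy = -1.050853, Gamma_yxx = -0.177706, Gamma_yxy = 0.063903, Gamma_yyy = -0.255613
  tau = 0.625000: gamma = (0.062500, -0.062500), gamma' = (0.500000, -0.500000); Gamma_xxx = -0.037730, Gamma_xxy = 0.322707, Gamma_xyy = -1.037828, Gamma_yxx = -0.123058, Gamma_yxy = 0.065012, Gamma_yyy = -0.208031
  tau = 0.750000: gamma = (0.125000, -0.125000), gamma' = (0.500000, -0.500000); Gamma_xxx = -0.017596, Gamma_xxy = 0.385993, Gamma_xyy = -1.037129, Gamma_yxx = -0.071911, Gamma_yxy = 0.061702, Gamma_yyy = -0.158731
  tau = 0.875000: gamma = (0.187500, -0.187500), gamma' = (0.500000, -0.500000); Gamma_xxx = -0.004145, Gamma_xxy = 0.453394, Gamma_xyy = -1.052437, Gamma_yxx = -0.024149, Gamma_yxy = 0.054749, Gamma_yyy = -0.106358
  tau = 1.000000: gamma = (0.250000, -0.250000), gamma' = (0.500000, -0.500000); Gamma_xxx = 0.001744, Gamma_xxy = 0.525710, Gamma_xyy = -1.089047, Gamma_yxx = 0.020591, Gamma_yxy = 0.044833, Gamma_yyy = -0.048784
step 0: V^x = -1.0000, V^y = -2.0000
step 1: k1 = (1.089894, 0.225213), k2 = (1.100872, 0.246903), k3 = (1.099383, 0.246599), k4 = (1.112281, 0.257311); V <- V + (h/6)(k1 + 2k2 + 2k3 + k4): V^x = -0.7249, V^y = -1.9388
step 2: k1 = (1.112581, 0.257439), k2 = (1.130877, 0.257092), k3 = (1.131249, 0.257435), k4 = (1.158887, 0.246047); V <- V + (h/6)(k1 + 2k2 + 2k3 + k4): V^x = -0.4417, V^y = -1.8749
step 3: k1 = (1.159273, 0.246169), k2 = (1.201017, 0.223853), k3 = (1.203855, 0.224725), k4 = (1.265733, 0.191050); V <- V + (h/6)(k1 + 2k2 + 2k3 + k4): V^x = -0.1403, V^y = -1.8193
step 4: k1 = (1.266245, 0.191147), k2 = (1.355918, 0.145337), k3 = (1.362793, 0.146241), k4 = (1.491863, 0.085878); V <- V + (h/6)(k1 + 2k2 + 2k3 + k4): V^x = 0.2012, V^y = -1.7835


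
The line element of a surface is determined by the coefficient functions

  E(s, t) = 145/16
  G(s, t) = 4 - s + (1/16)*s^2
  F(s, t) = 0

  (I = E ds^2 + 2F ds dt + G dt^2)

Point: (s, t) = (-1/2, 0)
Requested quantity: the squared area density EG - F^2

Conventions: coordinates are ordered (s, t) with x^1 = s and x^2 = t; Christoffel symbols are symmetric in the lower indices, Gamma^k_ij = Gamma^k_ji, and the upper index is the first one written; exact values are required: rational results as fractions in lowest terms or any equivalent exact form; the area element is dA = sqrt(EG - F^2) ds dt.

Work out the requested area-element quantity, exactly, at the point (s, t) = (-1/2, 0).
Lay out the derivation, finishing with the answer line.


E = 145/16, F = 0, G = 289/64; EG - F^2 = 41905/1024

Answer: EG - F^2 = 41905/1024


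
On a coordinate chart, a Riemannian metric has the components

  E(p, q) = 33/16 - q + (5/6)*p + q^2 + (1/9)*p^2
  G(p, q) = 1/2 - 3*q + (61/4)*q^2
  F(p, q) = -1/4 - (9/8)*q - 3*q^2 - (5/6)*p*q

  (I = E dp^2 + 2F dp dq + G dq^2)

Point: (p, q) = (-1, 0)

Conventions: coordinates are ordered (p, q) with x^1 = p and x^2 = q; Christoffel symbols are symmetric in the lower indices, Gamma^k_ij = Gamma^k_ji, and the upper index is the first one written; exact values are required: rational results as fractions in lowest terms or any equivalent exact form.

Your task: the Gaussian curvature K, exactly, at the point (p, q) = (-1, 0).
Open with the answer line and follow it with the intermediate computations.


Answer: K = 17568/30625

E = 193/144, F = -1/4, G = 1/2, EG - F^2 = 175/288 at the point
E_p = 11/18, E_q = -1, F_p = 0, F_q = -7/24, G_p = 0, G_q = -3
E_qq = 2, F_pq = -5/6, G_pp = 0
Compute both Brioschi determinants and normalise by (EG - F^2)^2.
M1 = [[-E_qq/2 + F_pq - G_pp/2, E_p/2, F_p - E_q/2], [F_q - G_p/2, E, F], [G_q/2, F, G]] = [[-11/6, 11/36, 1/2], [-7/24, 193/144, -1/4], [-3/2, -1/4, 1/2]]; det M1 = 25/288
M2 = [[0, E_q/2, G_p/2], [E_q/2, E, F], [G_p/2, F, G]] = [[0, -1/2, 0], [-1/2, 193/144, -1/4], [0, -1/4, 1/2]]; det M2 = -1/8
det M1 - det M2 = 61/288; K = 61/288 / (175/288)^2 = 17568/30625
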